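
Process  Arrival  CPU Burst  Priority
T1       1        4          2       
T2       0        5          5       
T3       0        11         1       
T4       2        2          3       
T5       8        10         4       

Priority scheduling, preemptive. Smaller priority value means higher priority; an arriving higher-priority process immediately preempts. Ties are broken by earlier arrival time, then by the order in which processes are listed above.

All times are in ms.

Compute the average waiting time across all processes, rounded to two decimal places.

11.80

Gantt: | T3 0-11 | T1 11-15 | T4 15-17 | T5 17-27 | T2 27-32 |
Completion: T1=15  T2=32  T3=11  T4=17  T5=27
Waiting times: T1=10, T2=27, T3=0, T4=13, T5=9
Average waiting = (10+27+0+13+9) / 5 = 59/5 = 11.80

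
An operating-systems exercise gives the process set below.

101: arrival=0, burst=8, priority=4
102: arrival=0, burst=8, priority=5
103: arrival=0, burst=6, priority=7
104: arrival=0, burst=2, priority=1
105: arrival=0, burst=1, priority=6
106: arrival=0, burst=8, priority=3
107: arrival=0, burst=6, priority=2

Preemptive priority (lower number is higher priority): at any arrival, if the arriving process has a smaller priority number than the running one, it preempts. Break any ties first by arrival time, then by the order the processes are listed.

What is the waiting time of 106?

8

Timeline: | 104 0-2 | 107 2-8 | 106 8-16 | 101 16-24 | 102 24-32 | 105 32-33 | 103 33-39 |
Completion: 101=24  102=32  103=39  104=2  105=33  106=16  107=8
Waiting(106) = turnaround − burst = 16 − 8 = 8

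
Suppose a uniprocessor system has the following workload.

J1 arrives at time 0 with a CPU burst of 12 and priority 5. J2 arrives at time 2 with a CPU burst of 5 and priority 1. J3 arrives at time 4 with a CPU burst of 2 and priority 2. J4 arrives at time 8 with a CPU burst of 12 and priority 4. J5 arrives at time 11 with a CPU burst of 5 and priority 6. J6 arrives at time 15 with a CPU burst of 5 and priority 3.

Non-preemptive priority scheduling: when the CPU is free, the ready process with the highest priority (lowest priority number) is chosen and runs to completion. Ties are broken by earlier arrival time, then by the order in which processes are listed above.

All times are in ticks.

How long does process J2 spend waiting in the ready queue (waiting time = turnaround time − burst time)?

10

Timeline: | J1 0-12 | J2 12-17 | J3 17-19 | J6 19-24 | J4 24-36 | J5 36-41 |
Completion: J1=12  J2=17  J3=19  J4=36  J5=41  J6=24
Turnaround (C−A): J1=12  J2=15  J3=15  J4=28  J5=30  J6=9
Waiting(J2) = turnaround − burst = 15 − 5 = 10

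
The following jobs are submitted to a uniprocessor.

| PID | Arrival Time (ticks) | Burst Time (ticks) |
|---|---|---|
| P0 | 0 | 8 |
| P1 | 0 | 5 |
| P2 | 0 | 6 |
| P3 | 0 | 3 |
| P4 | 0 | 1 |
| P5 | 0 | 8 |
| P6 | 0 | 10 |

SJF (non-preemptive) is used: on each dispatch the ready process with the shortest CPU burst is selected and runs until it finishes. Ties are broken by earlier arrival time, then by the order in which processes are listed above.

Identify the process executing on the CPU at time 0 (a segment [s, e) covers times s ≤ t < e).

Schedule: | P4 0-1 | P3 1-4 | P1 4-9 | P2 9-15 | P0 15-23 | P5 23-31 | P6 31-41 |
Completion: P0=23  P1=9  P2=15  P3=4  P4=1  P5=31  P6=41
Turnaround (C−A): P0=23  P1=9  P2=15  P3=4  P4=1  P5=31  P6=41

P4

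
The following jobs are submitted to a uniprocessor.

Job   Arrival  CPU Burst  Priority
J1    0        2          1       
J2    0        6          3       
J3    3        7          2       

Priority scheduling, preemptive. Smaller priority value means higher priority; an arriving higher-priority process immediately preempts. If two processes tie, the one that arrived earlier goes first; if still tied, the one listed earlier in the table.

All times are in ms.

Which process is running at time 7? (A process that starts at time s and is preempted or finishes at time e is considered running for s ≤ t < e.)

Gantt: | J1 0-2 | J2 2-3 | J3 3-10 | J2 10-15 |
Completion: J1=2  J2=15  J3=10

J3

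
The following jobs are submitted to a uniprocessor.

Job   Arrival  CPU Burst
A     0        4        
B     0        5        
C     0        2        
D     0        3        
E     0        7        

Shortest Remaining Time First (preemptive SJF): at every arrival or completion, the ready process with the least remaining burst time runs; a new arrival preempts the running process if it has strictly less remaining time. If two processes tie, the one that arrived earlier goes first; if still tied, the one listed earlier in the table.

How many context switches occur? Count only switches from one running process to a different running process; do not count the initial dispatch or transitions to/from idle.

4

Timeline: | C 0-2 | D 2-5 | A 5-9 | B 9-14 | E 14-21 |
Completion: A=9  B=14  C=2  D=5  E=21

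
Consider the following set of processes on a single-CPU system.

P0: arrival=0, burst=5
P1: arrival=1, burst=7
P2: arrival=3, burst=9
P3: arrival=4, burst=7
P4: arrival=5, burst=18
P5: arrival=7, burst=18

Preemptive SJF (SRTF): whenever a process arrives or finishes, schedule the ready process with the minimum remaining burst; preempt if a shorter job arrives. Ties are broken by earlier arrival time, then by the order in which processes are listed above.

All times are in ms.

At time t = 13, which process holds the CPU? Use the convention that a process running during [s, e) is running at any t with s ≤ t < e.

Gantt: | P0 0-5 | P1 5-12 | P3 12-19 | P2 19-28 | P4 28-46 | P5 46-64 |
Completion: P0=5  P1=12  P2=28  P3=19  P4=46  P5=64
Turnaround (C−A): P0=5  P1=11  P2=25  P3=15  P4=41  P5=57

P3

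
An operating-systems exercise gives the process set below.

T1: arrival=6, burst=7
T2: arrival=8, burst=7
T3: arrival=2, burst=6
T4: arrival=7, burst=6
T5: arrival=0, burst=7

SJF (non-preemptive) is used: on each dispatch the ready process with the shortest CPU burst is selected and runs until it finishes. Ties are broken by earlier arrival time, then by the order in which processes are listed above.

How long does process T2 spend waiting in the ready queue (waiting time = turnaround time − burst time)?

18

Timeline: | T5 0-7 | T3 7-13 | T4 13-19 | T1 19-26 | T2 26-33 |
Completion: T1=26  T2=33  T3=13  T4=19  T5=7
Turnaround (C−A): T1=20  T2=25  T3=11  T4=12  T5=7
Waiting(T2) = turnaround − burst = 25 − 7 = 18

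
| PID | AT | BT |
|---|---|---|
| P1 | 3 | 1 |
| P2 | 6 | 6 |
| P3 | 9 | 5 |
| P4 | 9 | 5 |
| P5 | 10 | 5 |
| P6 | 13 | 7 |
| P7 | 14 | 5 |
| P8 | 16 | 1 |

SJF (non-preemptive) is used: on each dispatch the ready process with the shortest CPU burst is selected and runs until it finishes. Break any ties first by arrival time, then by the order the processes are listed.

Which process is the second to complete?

Timeline: | idle 0-3 | P1 3-4 | idle 4-6 | P2 6-12 | P3 12-17 | P8 17-18 | P4 18-23 | P5 23-28 | P7 28-33 | P6 33-40 |
Completion: P1=4  P2=12  P3=17  P4=23  P5=28  P6=40  P7=33  P8=18
Turnaround (C−A): P1=1  P2=6  P3=8  P4=14  P5=18  P6=27  P7=19  P8=2
Finish order: P1 → P2 → P3 → P8 → P4 → P5 → P7 → P6

P2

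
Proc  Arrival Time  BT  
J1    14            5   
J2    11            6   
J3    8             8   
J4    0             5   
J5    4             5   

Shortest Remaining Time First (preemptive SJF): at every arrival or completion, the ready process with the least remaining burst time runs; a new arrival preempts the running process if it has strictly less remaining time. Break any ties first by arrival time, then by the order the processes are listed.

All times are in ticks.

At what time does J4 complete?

Gantt: | J4 0-5 | J5 5-10 | J3 10-11 | J2 11-17 | J1 17-22 | J3 22-29 |
Completion: J1=22  J2=17  J3=29  J4=5  J5=10

5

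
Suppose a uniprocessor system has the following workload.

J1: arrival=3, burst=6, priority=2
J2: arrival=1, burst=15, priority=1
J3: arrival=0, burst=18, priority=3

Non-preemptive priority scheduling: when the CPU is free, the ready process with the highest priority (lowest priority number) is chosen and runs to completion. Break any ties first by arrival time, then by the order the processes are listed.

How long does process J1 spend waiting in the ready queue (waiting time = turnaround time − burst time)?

30

Schedule: | J3 0-18 | J2 18-33 | J1 33-39 |
Completion: J1=39  J2=33  J3=18
Turnaround (C−A): J1=36  J2=32  J3=18
Waiting(J1) = turnaround − burst = 36 − 6 = 30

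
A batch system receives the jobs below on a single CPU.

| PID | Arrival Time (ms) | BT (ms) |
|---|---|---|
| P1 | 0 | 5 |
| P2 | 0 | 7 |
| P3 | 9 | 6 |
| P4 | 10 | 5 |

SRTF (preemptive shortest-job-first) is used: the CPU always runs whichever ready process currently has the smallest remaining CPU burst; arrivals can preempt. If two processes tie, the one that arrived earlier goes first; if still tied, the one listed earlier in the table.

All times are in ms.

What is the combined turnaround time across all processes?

Timeline: | P1 0-5 | P2 5-12 | P4 12-17 | P3 17-23 |
Completion: P1=5  P2=12  P3=23  P4=17
Turnaround (C−A): P1=5  P2=12  P3=14  P4=7
Turnaround = completion − arrival: P1=5, P2=12, P3=14, P4=7
Total turnaround = 5 + 12 + 14 + 7 = 38

38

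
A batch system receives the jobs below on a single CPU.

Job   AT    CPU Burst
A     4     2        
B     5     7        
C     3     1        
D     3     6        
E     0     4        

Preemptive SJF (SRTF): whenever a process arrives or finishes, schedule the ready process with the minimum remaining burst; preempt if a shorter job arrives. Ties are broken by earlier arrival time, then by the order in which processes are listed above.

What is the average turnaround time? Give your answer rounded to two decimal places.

6.80

Timeline: | E 0-4 | C 4-5 | A 5-7 | D 7-13 | B 13-20 |
Completion: A=7  B=20  C=5  D=13  E=4
Turnaround (C−A): A=3  B=15  C=2  D=10  E=4
Turnaround times: A=3, B=15, C=2, D=10, E=4
Average turnaround = (3+15+2+10+4) / 5 = 34/5 = 6.80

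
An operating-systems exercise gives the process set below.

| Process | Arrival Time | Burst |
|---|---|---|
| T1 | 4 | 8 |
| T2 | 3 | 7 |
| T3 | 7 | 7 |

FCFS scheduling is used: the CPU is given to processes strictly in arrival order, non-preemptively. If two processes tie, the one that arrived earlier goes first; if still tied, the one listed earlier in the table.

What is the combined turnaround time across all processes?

39

Schedule: | idle 0-3 | T2 3-10 | T1 10-18 | T3 18-25 |
Completion: T1=18  T2=10  T3=25
Turnaround (C−A): T1=14  T2=7  T3=18
Turnaround = completion − arrival: T1=14, T2=7, T3=18
Total turnaround = 14 + 7 + 18 = 39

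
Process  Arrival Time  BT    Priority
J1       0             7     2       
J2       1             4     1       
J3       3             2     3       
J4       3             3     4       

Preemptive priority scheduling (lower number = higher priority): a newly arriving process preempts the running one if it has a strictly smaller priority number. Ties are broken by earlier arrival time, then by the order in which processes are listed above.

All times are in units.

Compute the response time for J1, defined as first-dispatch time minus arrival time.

Schedule: | J1 0-1 | J2 1-5 | J1 5-11 | J3 11-13 | J4 13-16 |
Completion: J1=11  J2=5  J3=13  J4=16
Turnaround (C−A): J1=11  J2=4  J3=10  J4=13
Response(J1) = first start − arrival = 0 − 0 = 0

0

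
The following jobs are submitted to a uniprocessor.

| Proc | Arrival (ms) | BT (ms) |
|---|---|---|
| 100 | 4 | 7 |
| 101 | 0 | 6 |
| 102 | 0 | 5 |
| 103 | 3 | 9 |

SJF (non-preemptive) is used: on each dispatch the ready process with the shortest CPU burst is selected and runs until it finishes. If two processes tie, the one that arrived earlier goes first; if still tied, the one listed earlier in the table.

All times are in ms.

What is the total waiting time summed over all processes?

27

Schedule: | 102 0-5 | 101 5-11 | 100 11-18 | 103 18-27 |
Completion: 100=18  101=11  102=5  103=27
Turnaround (C−A): 100=14  101=11  102=5  103=24
Waiting = turnaround − burst: 100=7, 101=5, 102=0, 103=15
Total waiting = 7 + 5 + 0 + 15 = 27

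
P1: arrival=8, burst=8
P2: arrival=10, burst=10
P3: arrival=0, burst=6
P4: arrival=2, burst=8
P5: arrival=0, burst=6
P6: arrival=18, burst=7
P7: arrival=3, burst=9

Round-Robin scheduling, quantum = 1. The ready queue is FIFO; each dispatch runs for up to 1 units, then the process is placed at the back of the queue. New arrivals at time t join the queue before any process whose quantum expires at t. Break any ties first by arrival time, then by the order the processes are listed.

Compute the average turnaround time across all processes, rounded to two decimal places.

Schedule: | P3 0-1 | P5 1-2 | P3 2-3 | P4 3-4 | P5 4-5 | P7 5-6 | P3 6-7 | P4 7-8 | P5 8-9 | P7 9-10 | P3 10-11 | P1 11-12 | P4 12-13 | P5 13-14 | P2 14-15 | P7 15-16 | P3 16-17 | P1 17-18 | P4 18-19 | P5 19-20 | P2 20-21 | P7 21-22 | P3 22-23 | P6 23-24 | P1 24-25 | P4 25-26 | P5 26-27 | P2 27-28 | P7 28-29 | P6 29-30 | P1 30-31 | P4 31-32 | P2 32-33 | P7 33-34 | P6 34-35 | P1 35-36 | P4 36-37 | P2 37-38 | P7 38-39 | P6 39-40 | P1 40-41 | P4 41-42 | P2 42-43 | P7 43-44 | P6 44-45 | P1 45-46 | P2 46-47 | P7 47-48 | P6 48-49 | P1 49-50 | P2 50-51 | P6 51-52 | P2 52-54 |
Completion: P1=50  P2=54  P3=23  P4=42  P5=27  P6=52  P7=48
Turnaround (C−A): P1=42  P2=44  P3=23  P4=40  P5=27  P6=34  P7=45
Turnaround times: P1=42, P2=44, P3=23, P4=40, P5=27, P6=34, P7=45
Average turnaround = (42+44+23+40+27+34+45) / 7 = 255/7 = 36.43

36.43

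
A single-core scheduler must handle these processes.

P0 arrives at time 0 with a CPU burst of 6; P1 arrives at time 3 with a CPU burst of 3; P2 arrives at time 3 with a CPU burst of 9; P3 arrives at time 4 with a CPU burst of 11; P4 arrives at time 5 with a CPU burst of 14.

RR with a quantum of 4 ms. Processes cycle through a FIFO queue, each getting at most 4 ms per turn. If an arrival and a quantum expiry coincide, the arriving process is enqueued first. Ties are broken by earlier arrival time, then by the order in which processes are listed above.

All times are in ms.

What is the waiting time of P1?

Schedule: | P0 0-4 | P1 4-7 | P2 7-11 | P3 11-15 | P0 15-17 | P4 17-21 | P2 21-25 | P3 25-29 | P4 29-33 | P2 33-34 | P3 34-37 | P4 37-43 |
Completion: P0=17  P1=7  P2=34  P3=37  P4=43
Waiting(P1) = turnaround − burst = 4 − 3 = 1

1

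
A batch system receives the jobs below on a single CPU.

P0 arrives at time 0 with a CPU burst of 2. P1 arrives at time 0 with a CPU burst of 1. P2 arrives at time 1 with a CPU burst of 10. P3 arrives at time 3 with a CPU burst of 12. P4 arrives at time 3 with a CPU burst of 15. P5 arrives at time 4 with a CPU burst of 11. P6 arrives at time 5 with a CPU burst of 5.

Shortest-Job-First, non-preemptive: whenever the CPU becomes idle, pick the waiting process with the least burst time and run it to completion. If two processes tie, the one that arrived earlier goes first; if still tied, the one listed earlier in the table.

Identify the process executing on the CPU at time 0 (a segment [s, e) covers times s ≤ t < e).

Timeline: | P1 0-1 | P0 1-3 | P2 3-13 | P6 13-18 | P5 18-29 | P3 29-41 | P4 41-56 |
Completion: P0=3  P1=1  P2=13  P3=41  P4=56  P5=29  P6=18
Turnaround (C−A): P0=3  P1=1  P2=12  P3=38  P4=53  P5=25  P6=13

P1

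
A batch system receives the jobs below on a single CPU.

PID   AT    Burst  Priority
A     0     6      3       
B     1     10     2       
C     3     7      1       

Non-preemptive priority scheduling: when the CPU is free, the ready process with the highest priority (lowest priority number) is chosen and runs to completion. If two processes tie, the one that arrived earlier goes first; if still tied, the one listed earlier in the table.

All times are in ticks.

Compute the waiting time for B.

Gantt: | A 0-6 | C 6-13 | B 13-23 |
Completion: A=6  B=23  C=13
Turnaround (C−A): A=6  B=22  C=10
Waiting(B) = turnaround − burst = 22 − 10 = 12

12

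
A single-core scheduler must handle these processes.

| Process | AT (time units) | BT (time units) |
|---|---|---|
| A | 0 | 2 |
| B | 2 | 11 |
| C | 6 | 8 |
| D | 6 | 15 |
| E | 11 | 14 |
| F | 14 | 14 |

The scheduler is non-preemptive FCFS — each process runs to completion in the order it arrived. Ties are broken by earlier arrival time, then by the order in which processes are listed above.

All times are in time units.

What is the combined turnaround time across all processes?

147

Gantt: | A 0-2 | B 2-13 | C 13-21 | D 21-36 | E 36-50 | F 50-64 |
Completion: A=2  B=13  C=21  D=36  E=50  F=64
Turnaround (C−A): A=2  B=11  C=15  D=30  E=39  F=50
Turnaround = completion − arrival: A=2, B=11, C=15, D=30, E=39, F=50
Total turnaround = 2 + 11 + 15 + 30 + 39 + 50 = 147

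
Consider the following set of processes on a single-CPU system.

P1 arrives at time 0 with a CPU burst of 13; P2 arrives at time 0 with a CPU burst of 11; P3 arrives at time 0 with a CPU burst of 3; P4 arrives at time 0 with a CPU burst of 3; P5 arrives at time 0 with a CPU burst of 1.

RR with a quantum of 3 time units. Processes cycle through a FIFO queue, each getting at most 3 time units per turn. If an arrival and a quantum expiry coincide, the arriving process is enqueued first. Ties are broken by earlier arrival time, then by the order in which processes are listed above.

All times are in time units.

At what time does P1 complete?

31

Schedule: | P1 0-3 | P2 3-6 | P3 6-9 | P4 9-12 | P5 12-13 | P1 13-16 | P2 16-19 | P1 19-22 | P2 22-25 | P1 25-28 | P2 28-30 | P1 30-31 |
Completion: P1=31  P2=30  P3=9  P4=12  P5=13
Turnaround (C−A): P1=31  P2=30  P3=9  P4=12  P5=13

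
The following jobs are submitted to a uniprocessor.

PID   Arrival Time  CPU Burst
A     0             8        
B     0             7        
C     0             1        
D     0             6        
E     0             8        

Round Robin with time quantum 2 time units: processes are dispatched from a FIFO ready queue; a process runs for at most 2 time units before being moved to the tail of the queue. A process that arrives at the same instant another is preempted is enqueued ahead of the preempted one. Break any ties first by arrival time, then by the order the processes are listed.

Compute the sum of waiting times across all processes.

83

Schedule: | A 0-2 | B 2-4 | C 4-5 | D 5-7 | E 7-9 | A 9-11 | B 11-13 | D 13-15 | E 15-17 | A 17-19 | B 19-21 | D 21-23 | E 23-25 | A 25-27 | B 27-28 | E 28-30 |
Completion: A=27  B=28  C=5  D=23  E=30
Waiting = turnaround − burst: A=19, B=21, C=4, D=17, E=22
Total waiting = 19 + 21 + 4 + 17 + 22 = 83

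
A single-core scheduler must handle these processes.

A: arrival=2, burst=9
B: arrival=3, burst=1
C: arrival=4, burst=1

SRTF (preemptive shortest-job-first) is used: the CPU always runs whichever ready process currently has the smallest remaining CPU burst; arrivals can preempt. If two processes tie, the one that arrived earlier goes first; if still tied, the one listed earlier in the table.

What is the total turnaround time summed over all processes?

Schedule: | idle 0-2 | A 2-3 | B 3-4 | C 4-5 | A 5-13 |
Completion: A=13  B=4  C=5
Turnaround (C−A): A=11  B=1  C=1
Turnaround = completion − arrival: A=11, B=1, C=1
Total turnaround = 11 + 1 + 1 = 13

13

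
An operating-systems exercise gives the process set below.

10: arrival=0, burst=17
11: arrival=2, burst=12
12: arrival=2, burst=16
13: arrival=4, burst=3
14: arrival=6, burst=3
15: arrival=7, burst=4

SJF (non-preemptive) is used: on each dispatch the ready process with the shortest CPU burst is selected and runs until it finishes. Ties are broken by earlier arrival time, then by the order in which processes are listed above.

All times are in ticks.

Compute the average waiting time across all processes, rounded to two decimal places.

Timeline: | 10 0-17 | 13 17-20 | 14 20-23 | 15 23-27 | 11 27-39 | 12 39-55 |
Completion: 10=17  11=39  12=55  13=20  14=23  15=27
Turnaround (C−A): 10=17  11=37  12=53  13=16  14=17  15=20
Waiting times: 10=0, 11=25, 12=37, 13=13, 14=14, 15=16
Average waiting = (0+25+37+13+14+16) / 6 = 105/6 = 17.50

17.50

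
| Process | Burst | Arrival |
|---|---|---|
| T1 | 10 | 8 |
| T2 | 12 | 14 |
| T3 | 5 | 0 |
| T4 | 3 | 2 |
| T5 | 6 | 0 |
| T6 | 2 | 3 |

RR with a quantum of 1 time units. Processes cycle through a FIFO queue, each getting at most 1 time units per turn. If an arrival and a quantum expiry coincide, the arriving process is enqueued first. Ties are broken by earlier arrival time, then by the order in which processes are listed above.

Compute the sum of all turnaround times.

Schedule: | T3 0-1 | T5 1-2 | T3 2-3 | T4 3-4 | T5 4-5 | T6 5-6 | T3 6-7 | T4 7-8 | T5 8-9 | T6 9-10 | T3 10-11 | T1 11-12 | T4 12-13 | T5 13-14 | T3 14-15 | T1 15-16 | T2 16-17 | T5 17-18 | T1 18-19 | T2 19-20 | T5 20-21 | T1 21-22 | T2 22-23 | T1 23-24 | T2 24-25 | T1 25-26 | T2 26-27 | T1 27-28 | T2 28-29 | T1 29-30 | T2 30-31 | T1 31-32 | T2 32-33 | T1 33-34 | T2 34-38 |
Completion: T1=34  T2=38  T3=15  T4=13  T5=21  T6=10
Turnaround = completion − arrival: T1=26, T2=24, T3=15, T4=11, T5=21, T6=7
Total turnaround = 26 + 24 + 15 + 11 + 21 + 7 = 104

104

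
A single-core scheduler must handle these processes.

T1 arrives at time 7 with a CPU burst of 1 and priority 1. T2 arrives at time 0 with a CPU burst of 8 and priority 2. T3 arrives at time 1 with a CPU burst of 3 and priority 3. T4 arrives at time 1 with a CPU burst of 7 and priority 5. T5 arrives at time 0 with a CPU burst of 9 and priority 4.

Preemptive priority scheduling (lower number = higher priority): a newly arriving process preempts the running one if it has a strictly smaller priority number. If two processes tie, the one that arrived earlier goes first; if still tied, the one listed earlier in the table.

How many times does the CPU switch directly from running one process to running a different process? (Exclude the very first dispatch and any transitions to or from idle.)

5

Timeline: | T2 0-7 | T1 7-8 | T2 8-9 | T3 9-12 | T5 12-21 | T4 21-28 |
Completion: T1=8  T2=9  T3=12  T4=28  T5=21
Turnaround (C−A): T1=1  T2=9  T3=11  T4=27  T5=21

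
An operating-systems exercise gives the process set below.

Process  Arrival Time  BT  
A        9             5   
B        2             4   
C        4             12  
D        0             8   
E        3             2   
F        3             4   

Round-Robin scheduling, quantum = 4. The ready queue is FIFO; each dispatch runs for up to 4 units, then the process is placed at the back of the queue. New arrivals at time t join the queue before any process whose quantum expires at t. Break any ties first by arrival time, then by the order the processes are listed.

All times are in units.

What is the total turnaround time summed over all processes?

99

Gantt: | D 0-4 | B 4-8 | E 8-10 | F 10-14 | C 14-18 | D 18-22 | A 22-26 | C 26-30 | A 30-31 | C 31-35 |
Completion: A=31  B=8  C=35  D=22  E=10  F=14
Turnaround (C−A): A=22  B=6  C=31  D=22  E=7  F=11
Turnaround = completion − arrival: A=22, B=6, C=31, D=22, E=7, F=11
Total turnaround = 22 + 6 + 31 + 22 + 7 + 11 = 99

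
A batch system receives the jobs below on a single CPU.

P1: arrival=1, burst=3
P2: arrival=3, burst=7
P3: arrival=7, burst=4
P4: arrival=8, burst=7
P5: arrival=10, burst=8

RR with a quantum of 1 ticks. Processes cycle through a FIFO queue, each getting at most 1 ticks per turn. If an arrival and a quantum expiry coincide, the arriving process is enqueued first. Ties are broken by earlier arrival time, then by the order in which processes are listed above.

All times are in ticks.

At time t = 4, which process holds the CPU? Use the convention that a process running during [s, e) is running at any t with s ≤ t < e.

Gantt: | idle 0-1 | P1 1-3 | P2 3-4 | P1 4-5 | P2 5-7 | P3 7-8 | P2 8-9 | P4 9-10 | P3 10-11 | P2 11-12 | P5 12-13 | P4 13-14 | P3 14-15 | P2 15-16 | P5 16-17 | P4 17-18 | P3 18-19 | P2 19-20 | P5 20-21 | P4 21-22 | P5 22-23 | P4 23-24 | P5 24-25 | P4 25-26 | P5 26-27 | P4 27-28 | P5 28-30 |
Completion: P1=5  P2=20  P3=19  P4=28  P5=30

P1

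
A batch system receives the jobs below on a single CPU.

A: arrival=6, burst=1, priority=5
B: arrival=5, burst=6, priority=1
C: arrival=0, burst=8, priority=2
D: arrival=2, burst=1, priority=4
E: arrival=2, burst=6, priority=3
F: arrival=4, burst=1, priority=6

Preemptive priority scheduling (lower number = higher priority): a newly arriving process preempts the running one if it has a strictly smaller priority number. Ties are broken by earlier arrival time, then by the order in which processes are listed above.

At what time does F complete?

Timeline: | C 0-5 | B 5-11 | C 11-14 | E 14-20 | D 20-21 | A 21-22 | F 22-23 |
Completion: A=22  B=11  C=14  D=21  E=20  F=23

23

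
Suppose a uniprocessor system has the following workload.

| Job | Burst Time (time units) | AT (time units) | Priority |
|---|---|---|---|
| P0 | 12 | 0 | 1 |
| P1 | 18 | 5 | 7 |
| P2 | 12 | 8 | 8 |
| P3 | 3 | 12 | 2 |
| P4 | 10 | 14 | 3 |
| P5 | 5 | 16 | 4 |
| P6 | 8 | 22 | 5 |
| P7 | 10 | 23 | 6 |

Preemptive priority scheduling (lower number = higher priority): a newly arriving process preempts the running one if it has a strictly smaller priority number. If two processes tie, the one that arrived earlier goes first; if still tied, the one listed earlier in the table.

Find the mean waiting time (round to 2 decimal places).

Timeline: | P0 0-12 | P3 12-15 | P4 15-25 | P5 25-30 | P6 30-38 | P7 38-48 | P1 48-66 | P2 66-78 |
Completion: P0=12  P1=66  P2=78  P3=15  P4=25  P5=30  P6=38  P7=48
Waiting times: P0=0, P1=43, P2=58, P3=0, P4=1, P5=9, P6=8, P7=15
Average waiting = (0+43+58+0+1+9+8+15) / 8 = 134/8 = 16.75

16.75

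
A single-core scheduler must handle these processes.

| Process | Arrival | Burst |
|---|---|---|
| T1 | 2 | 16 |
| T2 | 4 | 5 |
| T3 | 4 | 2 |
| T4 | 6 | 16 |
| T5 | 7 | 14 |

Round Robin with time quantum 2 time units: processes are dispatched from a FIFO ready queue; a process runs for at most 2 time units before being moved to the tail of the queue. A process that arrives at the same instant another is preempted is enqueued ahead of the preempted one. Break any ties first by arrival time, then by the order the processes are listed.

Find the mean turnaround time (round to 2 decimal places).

32.60

Schedule: | idle 0-2 | T1 2-4 | T2 4-6 | T3 6-8 | T1 8-10 | T4 10-12 | T2 12-14 | T5 14-16 | T1 16-18 | T4 18-20 | T2 20-21 | T5 21-23 | T1 23-25 | T4 25-27 | T5 27-29 | T1 29-31 | T4 31-33 | T5 33-35 | T1 35-37 | T4 37-39 | T5 39-41 | T1 41-43 | T4 43-45 | T5 45-47 | T1 47-49 | T4 49-51 | T5 51-53 | T4 53-55 |
Completion: T1=49  T2=21  T3=8  T4=55  T5=53
Turnaround (C−A): T1=47  T2=17  T3=4  T4=49  T5=46
Turnaround times: T1=47, T2=17, T3=4, T4=49, T5=46
Average turnaround = (47+17+4+49+46) / 5 = 163/5 = 32.60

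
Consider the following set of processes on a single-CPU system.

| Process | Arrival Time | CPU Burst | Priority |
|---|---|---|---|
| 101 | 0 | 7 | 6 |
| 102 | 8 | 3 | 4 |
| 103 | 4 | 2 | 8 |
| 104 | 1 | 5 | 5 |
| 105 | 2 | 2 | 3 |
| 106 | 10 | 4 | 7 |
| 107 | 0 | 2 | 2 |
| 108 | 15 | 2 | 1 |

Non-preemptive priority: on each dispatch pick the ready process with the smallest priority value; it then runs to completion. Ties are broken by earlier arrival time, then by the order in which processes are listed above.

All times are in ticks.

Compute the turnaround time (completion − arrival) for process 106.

Timeline: | 107 0-2 | 105 2-4 | 104 4-9 | 102 9-12 | 101 12-19 | 108 19-21 | 106 21-25 | 103 25-27 |
Completion: 101=19  102=12  103=27  104=9  105=4  106=25  107=2  108=21
Turnaround (C−A): 101=19  102=4  103=23  104=8  105=2  106=15  107=2  108=6
Turnaround(106) = completion − arrival = 25 − 10 = 15

15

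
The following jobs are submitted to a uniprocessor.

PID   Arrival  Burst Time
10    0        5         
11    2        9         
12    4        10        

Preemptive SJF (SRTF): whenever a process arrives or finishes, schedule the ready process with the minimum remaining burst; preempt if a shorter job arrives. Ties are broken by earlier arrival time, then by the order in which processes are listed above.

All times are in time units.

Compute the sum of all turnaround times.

37

Timeline: | 10 0-5 | 11 5-14 | 12 14-24 |
Completion: 10=5  11=14  12=24
Turnaround (C−A): 10=5  11=12  12=20
Turnaround = completion − arrival: 10=5, 11=12, 12=20
Total turnaround = 5 + 12 + 20 = 37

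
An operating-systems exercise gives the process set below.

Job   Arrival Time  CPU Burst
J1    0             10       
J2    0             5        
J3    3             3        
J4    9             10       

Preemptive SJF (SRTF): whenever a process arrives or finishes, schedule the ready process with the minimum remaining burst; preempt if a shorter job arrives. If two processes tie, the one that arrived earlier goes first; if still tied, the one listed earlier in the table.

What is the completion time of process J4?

28

Schedule: | J2 0-5 | J3 5-8 | J1 8-18 | J4 18-28 |
Completion: J1=18  J2=5  J3=8  J4=28
Turnaround (C−A): J1=18  J2=5  J3=5  J4=19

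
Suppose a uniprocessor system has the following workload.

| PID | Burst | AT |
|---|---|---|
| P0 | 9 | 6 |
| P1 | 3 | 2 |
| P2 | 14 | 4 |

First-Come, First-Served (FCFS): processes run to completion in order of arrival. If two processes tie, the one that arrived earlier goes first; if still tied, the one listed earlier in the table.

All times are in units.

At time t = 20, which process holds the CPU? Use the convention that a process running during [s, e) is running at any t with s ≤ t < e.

Gantt: | idle 0-2 | P1 2-5 | P2 5-19 | P0 19-28 |
Completion: P0=28  P1=5  P2=19
Turnaround (C−A): P0=22  P1=3  P2=15

P0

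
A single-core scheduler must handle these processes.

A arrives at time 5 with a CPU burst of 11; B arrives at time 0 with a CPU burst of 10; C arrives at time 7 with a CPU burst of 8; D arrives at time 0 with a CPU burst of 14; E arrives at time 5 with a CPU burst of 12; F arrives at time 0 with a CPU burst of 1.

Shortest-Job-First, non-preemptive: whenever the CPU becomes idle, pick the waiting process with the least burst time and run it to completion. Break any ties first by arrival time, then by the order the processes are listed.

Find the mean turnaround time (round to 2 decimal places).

23.67

Gantt: | F 0-1 | B 1-11 | C 11-19 | A 19-30 | E 30-42 | D 42-56 |
Completion: A=30  B=11  C=19  D=56  E=42  F=1
Turnaround times: A=25, B=11, C=12, D=56, E=37, F=1
Average turnaround = (25+11+12+56+37+1) / 6 = 142/6 = 23.67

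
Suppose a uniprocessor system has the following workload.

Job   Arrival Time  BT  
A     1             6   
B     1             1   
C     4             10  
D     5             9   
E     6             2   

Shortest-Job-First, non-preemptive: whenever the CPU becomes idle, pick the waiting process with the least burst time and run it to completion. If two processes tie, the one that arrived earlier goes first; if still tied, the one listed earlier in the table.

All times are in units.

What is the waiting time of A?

1

Schedule: | idle 0-1 | B 1-2 | A 2-8 | E 8-10 | D 10-19 | C 19-29 |
Completion: A=8  B=2  C=29  D=19  E=10
Turnaround (C−A): A=7  B=1  C=25  D=14  E=4
Waiting(A) = turnaround − burst = 7 − 6 = 1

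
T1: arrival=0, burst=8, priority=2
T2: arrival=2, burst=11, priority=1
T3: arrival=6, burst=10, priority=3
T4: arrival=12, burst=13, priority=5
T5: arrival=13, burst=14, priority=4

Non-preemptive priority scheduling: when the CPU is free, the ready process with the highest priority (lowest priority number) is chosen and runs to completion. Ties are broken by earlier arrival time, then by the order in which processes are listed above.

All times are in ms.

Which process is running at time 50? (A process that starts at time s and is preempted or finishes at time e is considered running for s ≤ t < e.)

Gantt: | T1 0-8 | T2 8-19 | T3 19-29 | T5 29-43 | T4 43-56 |
Completion: T1=8  T2=19  T3=29  T4=56  T5=43

T4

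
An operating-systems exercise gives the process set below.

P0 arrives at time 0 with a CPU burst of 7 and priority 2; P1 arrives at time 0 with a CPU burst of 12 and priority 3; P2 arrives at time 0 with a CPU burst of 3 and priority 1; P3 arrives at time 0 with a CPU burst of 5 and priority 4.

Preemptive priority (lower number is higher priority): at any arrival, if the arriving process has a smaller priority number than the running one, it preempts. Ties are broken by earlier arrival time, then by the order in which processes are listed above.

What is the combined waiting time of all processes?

Gantt: | P2 0-3 | P0 3-10 | P1 10-22 | P3 22-27 |
Completion: P0=10  P1=22  P2=3  P3=27
Turnaround (C−A): P0=10  P1=22  P2=3  P3=27
Waiting = turnaround − burst: P0=3, P1=10, P2=0, P3=22
Total waiting = 3 + 10 + 0 + 22 = 35

35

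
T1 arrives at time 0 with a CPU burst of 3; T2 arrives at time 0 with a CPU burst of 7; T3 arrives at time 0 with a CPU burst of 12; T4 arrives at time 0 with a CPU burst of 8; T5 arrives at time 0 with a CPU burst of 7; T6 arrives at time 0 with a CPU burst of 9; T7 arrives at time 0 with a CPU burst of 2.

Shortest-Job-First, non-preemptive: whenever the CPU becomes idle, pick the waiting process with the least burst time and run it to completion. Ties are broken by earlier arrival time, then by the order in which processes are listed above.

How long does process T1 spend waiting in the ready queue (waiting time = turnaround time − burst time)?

Gantt: | T7 0-2 | T1 2-5 | T2 5-12 | T5 12-19 | T4 19-27 | T6 27-36 | T3 36-48 |
Completion: T1=5  T2=12  T3=48  T4=27  T5=19  T6=36  T7=2
Turnaround (C−A): T1=5  T2=12  T3=48  T4=27  T5=19  T6=36  T7=2
Waiting(T1) = turnaround − burst = 5 − 3 = 2

2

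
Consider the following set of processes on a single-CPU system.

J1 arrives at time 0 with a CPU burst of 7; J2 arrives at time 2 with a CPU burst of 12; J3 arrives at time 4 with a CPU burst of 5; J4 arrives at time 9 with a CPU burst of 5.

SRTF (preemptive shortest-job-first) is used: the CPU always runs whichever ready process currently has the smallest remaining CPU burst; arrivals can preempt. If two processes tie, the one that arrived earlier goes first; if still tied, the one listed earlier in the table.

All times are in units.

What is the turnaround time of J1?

7

Gantt: | J1 0-7 | J3 7-12 | J4 12-17 | J2 17-29 |
Completion: J1=7  J2=29  J3=12  J4=17
Turnaround (C−A): J1=7  J2=27  J3=8  J4=8
Turnaround(J1) = completion − arrival = 7 − 0 = 7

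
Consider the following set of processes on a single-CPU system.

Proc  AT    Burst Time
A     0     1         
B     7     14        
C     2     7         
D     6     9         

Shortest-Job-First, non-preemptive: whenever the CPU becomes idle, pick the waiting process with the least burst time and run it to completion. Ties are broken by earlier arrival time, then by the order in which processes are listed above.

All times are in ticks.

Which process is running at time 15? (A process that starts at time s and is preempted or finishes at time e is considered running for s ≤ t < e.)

D

Schedule: | A 0-1 | idle 1-2 | C 2-9 | D 9-18 | B 18-32 |
Completion: A=1  B=32  C=9  D=18
Turnaround (C−A): A=1  B=25  C=7  D=12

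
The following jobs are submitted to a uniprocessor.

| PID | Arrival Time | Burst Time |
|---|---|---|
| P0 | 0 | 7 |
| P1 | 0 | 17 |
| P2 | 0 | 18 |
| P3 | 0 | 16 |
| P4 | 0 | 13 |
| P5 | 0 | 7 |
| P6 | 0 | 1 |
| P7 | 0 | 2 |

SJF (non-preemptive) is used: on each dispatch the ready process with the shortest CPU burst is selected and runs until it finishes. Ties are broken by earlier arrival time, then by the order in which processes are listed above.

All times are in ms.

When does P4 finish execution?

30

Schedule: | P6 0-1 | P7 1-3 | P0 3-10 | P5 10-17 | P4 17-30 | P3 30-46 | P1 46-63 | P2 63-81 |
Completion: P0=10  P1=63  P2=81  P3=46  P4=30  P5=17  P6=1  P7=3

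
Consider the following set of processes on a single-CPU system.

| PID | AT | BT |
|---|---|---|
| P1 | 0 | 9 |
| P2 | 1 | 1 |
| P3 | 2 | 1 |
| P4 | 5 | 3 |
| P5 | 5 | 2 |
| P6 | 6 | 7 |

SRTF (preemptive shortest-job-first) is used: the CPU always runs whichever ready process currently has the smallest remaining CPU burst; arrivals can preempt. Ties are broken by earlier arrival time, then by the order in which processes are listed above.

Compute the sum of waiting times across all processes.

19

Schedule: | P1 0-1 | P2 1-2 | P3 2-3 | P1 3-5 | P5 5-7 | P4 7-10 | P1 10-16 | P6 16-23 |
Completion: P1=16  P2=2  P3=3  P4=10  P5=7  P6=23
Turnaround (C−A): P1=16  P2=1  P3=1  P4=5  P5=2  P6=17
Waiting = turnaround − burst: P1=7, P2=0, P3=0, P4=2, P5=0, P6=10
Total waiting = 7 + 0 + 0 + 2 + 0 + 10 = 19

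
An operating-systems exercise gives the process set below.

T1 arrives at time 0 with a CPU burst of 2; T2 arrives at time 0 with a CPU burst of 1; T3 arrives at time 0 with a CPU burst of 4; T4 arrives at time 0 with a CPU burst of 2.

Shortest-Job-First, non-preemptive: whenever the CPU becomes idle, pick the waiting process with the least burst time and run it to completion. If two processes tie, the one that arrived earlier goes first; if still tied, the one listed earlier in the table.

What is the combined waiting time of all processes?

9

Schedule: | T2 0-1 | T1 1-3 | T4 3-5 | T3 5-9 |
Completion: T1=3  T2=1  T3=9  T4=5
Turnaround (C−A): T1=3  T2=1  T3=9  T4=5
Waiting = turnaround − burst: T1=1, T2=0, T3=5, T4=3
Total waiting = 1 + 0 + 5 + 3 = 9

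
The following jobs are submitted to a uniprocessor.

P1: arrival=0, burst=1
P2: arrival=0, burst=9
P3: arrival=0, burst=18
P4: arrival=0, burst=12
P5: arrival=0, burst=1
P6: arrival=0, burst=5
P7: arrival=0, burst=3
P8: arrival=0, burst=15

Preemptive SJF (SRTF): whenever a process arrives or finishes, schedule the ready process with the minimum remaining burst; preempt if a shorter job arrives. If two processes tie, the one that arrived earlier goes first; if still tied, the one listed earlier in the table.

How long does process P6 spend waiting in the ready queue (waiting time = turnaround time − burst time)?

Timeline: | P1 0-1 | P5 1-2 | P7 2-5 | P6 5-10 | P2 10-19 | P4 19-31 | P8 31-46 | P3 46-64 |
Completion: P1=1  P2=19  P3=64  P4=31  P5=2  P6=10  P7=5  P8=46
Waiting(P6) = turnaround − burst = 10 − 5 = 5

5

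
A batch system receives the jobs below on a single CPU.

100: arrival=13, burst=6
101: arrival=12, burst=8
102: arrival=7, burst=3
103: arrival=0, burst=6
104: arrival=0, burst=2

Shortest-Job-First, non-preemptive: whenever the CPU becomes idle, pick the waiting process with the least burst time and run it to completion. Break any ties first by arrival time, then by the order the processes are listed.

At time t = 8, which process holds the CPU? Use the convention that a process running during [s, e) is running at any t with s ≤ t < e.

102

Gantt: | 104 0-2 | 103 2-8 | 102 8-11 | idle 11-12 | 101 12-20 | 100 20-26 |
Completion: 100=26  101=20  102=11  103=8  104=2
Turnaround (C−A): 100=13  101=8  102=4  103=8  104=2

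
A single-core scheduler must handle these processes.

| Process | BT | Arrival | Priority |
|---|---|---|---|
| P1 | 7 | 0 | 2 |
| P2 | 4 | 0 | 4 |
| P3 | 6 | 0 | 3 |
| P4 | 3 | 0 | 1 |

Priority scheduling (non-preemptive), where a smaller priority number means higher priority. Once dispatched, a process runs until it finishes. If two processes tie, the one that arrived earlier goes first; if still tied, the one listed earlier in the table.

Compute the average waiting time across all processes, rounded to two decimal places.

Timeline: | P4 0-3 | P1 3-10 | P3 10-16 | P2 16-20 |
Completion: P1=10  P2=20  P3=16  P4=3
Turnaround (C−A): P1=10  P2=20  P3=16  P4=3
Waiting times: P1=3, P2=16, P3=10, P4=0
Average waiting = (3+16+10+0) / 4 = 29/4 = 7.25

7.25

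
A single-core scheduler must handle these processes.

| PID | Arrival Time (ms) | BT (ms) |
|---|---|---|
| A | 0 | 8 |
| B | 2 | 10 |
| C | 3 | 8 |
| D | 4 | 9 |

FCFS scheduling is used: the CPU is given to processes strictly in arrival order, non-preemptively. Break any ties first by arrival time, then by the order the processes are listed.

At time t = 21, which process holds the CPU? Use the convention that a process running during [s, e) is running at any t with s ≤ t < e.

C

Timeline: | A 0-8 | B 8-18 | C 18-26 | D 26-35 |
Completion: A=8  B=18  C=26  D=35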